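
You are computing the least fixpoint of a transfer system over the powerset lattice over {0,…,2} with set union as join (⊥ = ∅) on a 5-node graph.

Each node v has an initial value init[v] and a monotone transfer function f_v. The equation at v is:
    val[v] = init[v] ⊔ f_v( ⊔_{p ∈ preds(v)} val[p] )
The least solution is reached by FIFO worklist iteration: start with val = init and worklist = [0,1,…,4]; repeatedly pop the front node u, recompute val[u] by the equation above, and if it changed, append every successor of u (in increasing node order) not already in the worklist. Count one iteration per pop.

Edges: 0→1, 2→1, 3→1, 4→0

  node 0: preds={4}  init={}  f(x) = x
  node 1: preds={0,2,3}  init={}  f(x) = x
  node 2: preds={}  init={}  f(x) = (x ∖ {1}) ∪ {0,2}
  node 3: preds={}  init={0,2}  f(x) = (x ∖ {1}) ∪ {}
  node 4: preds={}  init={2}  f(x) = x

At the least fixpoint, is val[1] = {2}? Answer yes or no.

Iteration log — 6 steps:
  step 1. node 0  ⊔preds={2}  new={2}  old={}  +wl: 
  step 2. node 1  ⊔preds={0,2}  new={0,2}  old={}  +wl: 
  step 3. node 2  ⊔preds={}  new={0,2}  old={}  +wl: 1
  step 4. node 3  ⊔preds={}  new={0,2}  stable
  step 5. node 4  ⊔preds={}  new={2}  stable
  step 6. node 1  ⊔preds={0,2}  new={0,2}  stable

Least fixpoint reached:
  node 0: {2}
  node 1: {0,2}
  node 2: {0,2}
  node 3: {0,2}
  node 4: {2}

no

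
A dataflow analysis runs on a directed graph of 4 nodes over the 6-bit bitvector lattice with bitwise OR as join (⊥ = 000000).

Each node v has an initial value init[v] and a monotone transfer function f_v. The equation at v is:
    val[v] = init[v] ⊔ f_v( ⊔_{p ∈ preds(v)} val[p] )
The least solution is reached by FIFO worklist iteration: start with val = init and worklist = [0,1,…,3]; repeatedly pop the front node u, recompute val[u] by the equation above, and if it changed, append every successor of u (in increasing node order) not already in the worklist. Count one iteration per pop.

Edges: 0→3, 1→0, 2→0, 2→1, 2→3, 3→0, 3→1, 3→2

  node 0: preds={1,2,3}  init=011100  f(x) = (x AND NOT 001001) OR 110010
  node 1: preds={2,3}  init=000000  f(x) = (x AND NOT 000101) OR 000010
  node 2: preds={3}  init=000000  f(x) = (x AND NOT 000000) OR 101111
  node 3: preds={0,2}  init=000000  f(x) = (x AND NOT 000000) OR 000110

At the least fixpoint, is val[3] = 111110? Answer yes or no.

Worklist (10 pops):
  #1 pop 0: in=000000 → 111110 (was 011100); enqueue []
  #2 pop 1: in=000000 → 000010 (was 000000); enqueue [0]
  #3 pop 2: in=000000 → 101111 (was 000000); enqueue [1]
  #4 pop 3: in=111111 → 111111 (was 000000); enqueue [2]
  #5 pop 0: in=111111 → 111110 (no change)
  #6 pop 1: in=111111 → 111010 (was 000010); enqueue [0]
  #7 pop 2: in=111111 → 111111 (was 101111); enqueue [1,3]
  #8 pop 0: in=111111 → 111110 (no change)
  #9 pop 1: in=111111 → 111010 (no change)
  #10 pop 3: in=111111 → 111111 (no change)

Fixpoint:
  val[0] = 111110
  val[1] = 111010
  val[2] = 111111
  val[3] = 111111

no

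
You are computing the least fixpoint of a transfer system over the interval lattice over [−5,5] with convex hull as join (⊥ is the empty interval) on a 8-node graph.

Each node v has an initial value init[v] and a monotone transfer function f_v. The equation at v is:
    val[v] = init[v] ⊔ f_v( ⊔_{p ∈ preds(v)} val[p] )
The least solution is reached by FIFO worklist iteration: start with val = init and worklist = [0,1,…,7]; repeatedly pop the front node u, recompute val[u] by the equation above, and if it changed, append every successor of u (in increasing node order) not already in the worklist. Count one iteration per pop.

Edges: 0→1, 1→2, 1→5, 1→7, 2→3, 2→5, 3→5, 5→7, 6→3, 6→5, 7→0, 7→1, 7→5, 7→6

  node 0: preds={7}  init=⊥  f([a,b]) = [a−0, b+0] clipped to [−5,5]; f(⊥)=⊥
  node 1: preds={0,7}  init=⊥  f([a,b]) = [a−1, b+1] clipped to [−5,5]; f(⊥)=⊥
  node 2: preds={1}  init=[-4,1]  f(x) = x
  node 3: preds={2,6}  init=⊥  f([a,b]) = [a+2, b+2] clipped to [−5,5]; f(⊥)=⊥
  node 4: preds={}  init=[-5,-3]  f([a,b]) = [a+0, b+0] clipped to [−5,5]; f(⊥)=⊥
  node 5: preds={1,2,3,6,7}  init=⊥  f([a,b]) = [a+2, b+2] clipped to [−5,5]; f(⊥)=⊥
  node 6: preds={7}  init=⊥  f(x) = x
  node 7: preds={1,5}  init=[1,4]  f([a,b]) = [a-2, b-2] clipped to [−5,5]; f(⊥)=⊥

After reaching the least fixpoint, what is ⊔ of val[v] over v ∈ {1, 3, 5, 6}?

[-5,5]

Iteration log — 23 steps:
  step 1. node 0  ⊔preds=[1,4]  new=[1,4]  old=⊥  +wl: 
  step 2. node 1  ⊔preds=[1,4]  new=[0,5]  old=⊥  +wl: 
  step 3. node 2  ⊔preds=[0,5]  new=[-4,5]  old=[-4,1]  +wl: 
  step 4. node 3  ⊔preds=[-4,5]  new=[-2,5]  old=⊥  +wl: 
  step 5. node 4  ⊔preds=⊥  new=[-5,-3]  stable
  step 6. node 5  ⊔preds=[-4,5]  new=[-2,5]  old=⊥  +wl: 
  step 7. node 6  ⊔preds=[1,4]  new=[1,4]  old=⊥  +wl: 3,5
  step 8. node 7  ⊔preds=[-2,5]  new=[-4,4]  old=[1,4]  +wl: 0,1,6
  step 9. node 3  ⊔preds=[-4,5]  new=[-2,5]  stable
  step 10. node 5  ⊔preds=[-4,5]  new=[-2,5]  stable
  step 11. node 0  ⊔preds=[-4,4]  new=[-4,4]  old=[1,4]  +wl: 
  step 12. node 1  ⊔preds=[-4,4]  new=[-5,5]  old=[0,5]  +wl: 2,5,7
  step 13. node 6  ⊔preds=[-4,4]  new=[-4,4]  old=[1,4]  +wl: 3
  step 14. node 2  ⊔preds=[-5,5]  new=[-5,5]  old=[-4,5]  +wl: 
  step 15. node 5  ⊔preds=[-5,5]  new=[-3,5]  old=[-2,5]  +wl: 
  step 16. node 7  ⊔preds=[-5,5]  new=[-5,4]  old=[-4,4]  +wl: 0,1,5,6
  step 17. node 3  ⊔preds=[-5,5]  new=[-3,5]  old=[-2,5]  +wl: 
  step 18. node 0  ⊔preds=[-5,4]  new=[-5,4]  old=[-4,4]  +wl: 
  step 19. node 1  ⊔preds=[-5,4]  new=[-5,5]  stable
  step 20. node 5  ⊔preds=[-5,5]  new=[-3,5]  stable
  step 21. node 6  ⊔preds=[-5,4]  new=[-5,4]  old=[-4,4]  +wl: 3,5
  step 22. node 3  ⊔preds=[-5,5]  new=[-3,5]  stable
  step 23. node 5  ⊔preds=[-5,5]  new=[-3,5]  stable

Least fixpoint reached:
  node 0: [-5,4]
  node 1: [-5,5]
  node 2: [-5,5]
  node 3: [-3,5]
  node 4: [-5,-3]
  node 5: [-3,5]
  node 6: [-5,4]
  node 7: [-5,4]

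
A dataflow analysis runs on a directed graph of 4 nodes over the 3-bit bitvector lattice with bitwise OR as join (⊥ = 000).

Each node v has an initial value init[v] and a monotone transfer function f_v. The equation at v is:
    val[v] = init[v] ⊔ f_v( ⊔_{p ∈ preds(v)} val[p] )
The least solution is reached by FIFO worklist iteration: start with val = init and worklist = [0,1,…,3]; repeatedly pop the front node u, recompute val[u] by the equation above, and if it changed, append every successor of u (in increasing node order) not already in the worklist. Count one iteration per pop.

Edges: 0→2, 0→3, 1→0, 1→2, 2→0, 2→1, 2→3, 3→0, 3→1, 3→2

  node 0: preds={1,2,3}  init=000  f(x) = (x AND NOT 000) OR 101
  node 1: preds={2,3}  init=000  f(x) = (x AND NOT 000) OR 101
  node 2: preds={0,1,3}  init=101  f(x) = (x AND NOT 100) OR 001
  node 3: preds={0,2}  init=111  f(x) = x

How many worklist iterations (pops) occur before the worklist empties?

Trace (6 dequeues):
  [1] u=0 | in 111 | out 111 | prev 000 | push {}
  [2] u=1 | in 111 | out 111 | prev 000 | push {0}
  [3] u=2 | in 111 | out 111 | prev 101 | push {1}
  [4] u=3 | in 111 | out 111 | ==
  [5] u=0 | in 111 | out 111 | ==
  [6] u=1 | in 111 | out 111 | ==

Converged values:
  [0] 111
  [1] 111
  [2] 111
  [3] 111

6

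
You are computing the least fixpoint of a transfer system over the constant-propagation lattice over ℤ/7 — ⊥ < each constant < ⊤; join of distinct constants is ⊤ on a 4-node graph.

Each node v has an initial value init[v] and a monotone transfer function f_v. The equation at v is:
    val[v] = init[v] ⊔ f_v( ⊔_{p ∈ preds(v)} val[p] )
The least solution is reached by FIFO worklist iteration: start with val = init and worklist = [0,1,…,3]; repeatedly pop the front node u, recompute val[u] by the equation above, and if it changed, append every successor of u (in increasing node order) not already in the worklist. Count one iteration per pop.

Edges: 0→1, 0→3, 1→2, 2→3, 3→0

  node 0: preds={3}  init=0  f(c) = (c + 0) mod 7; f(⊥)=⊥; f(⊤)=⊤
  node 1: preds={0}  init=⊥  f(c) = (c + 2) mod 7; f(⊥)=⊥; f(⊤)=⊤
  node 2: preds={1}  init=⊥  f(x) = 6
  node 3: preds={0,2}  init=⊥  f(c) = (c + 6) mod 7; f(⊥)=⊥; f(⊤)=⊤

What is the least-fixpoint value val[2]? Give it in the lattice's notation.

6

Worklist (8 pops):
  #1 pop 0: in=⊥ → 0 (no change)
  #2 pop 1: in=0 → 2 (was ⊥); enqueue []
  #3 pop 2: in=2 → 6 (was ⊥); enqueue []
  #4 pop 3: in=⊤ → ⊤ (was ⊥); enqueue [0]
  #5 pop 0: in=⊤ → ⊤ (was 0); enqueue [1,3]
  #6 pop 1: in=⊤ → ⊤ (was 2); enqueue [2]
  #7 pop 3: in=⊤ → ⊤ (no change)
  #8 pop 2: in=⊤ → 6 (no change)

Fixpoint:
  val[0] = ⊤
  val[1] = ⊤
  val[2] = 6
  val[3] = ⊤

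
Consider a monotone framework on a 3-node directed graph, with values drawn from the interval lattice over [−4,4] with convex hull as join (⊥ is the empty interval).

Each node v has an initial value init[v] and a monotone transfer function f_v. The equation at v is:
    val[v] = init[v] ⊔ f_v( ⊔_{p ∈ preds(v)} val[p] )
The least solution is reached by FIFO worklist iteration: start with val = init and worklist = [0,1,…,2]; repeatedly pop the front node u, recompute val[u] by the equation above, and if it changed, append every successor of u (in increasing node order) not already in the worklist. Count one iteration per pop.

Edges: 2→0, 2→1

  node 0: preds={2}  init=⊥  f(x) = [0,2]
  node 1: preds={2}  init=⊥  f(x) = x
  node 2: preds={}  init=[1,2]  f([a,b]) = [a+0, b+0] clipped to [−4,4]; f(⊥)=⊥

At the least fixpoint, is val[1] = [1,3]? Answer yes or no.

Worklist (3 pops):
  #1 pop 0: in=[1,2] → [0,2] (was ⊥); enqueue []
  #2 pop 1: in=[1,2] → [1,2] (was ⊥); enqueue []
  #3 pop 2: in=⊥ → [1,2] (no change)

Fixpoint:
  val[0] = [0,2]
  val[1] = [1,2]
  val[2] = [1,2]

no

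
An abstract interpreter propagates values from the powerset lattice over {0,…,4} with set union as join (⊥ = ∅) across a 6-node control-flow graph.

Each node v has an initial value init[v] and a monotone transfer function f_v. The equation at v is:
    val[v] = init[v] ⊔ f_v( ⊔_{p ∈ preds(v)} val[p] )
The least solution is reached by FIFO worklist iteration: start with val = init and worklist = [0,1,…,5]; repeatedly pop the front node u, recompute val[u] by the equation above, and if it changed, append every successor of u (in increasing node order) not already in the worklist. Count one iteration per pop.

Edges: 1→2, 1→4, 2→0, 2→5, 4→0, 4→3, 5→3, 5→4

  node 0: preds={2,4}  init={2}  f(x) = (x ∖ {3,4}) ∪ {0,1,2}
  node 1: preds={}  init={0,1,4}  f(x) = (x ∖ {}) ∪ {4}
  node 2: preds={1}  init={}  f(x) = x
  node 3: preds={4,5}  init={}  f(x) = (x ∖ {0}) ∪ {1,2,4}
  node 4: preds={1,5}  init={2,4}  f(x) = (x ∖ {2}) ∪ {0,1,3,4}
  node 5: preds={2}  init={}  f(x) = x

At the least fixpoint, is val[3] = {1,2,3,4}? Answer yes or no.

Trace (9 dequeues):
  [1] u=0 | in {2,4} | out {0,1,2} | prev {2} | push {}
  [2] u=1 | in {} | out {0,1,4} | ==
  [3] u=2 | in {0,1,4} | out {0,1,4} | prev {} | push {0}
  [4] u=3 | in {2,4} | out {1,2,4} | prev {} | push {}
  [5] u=4 | in {0,1,4} | out {0,1,2,3,4} | prev {2,4} | push {3}
  [6] u=5 | in {0,1,4} | out {0,1,4} | prev {} | push {4}
  [7] u=0 | in {0,1,2,3,4} | out {0,1,2} | ==
  [8] u=3 | in {0,1,2,3,4} | out {1,2,3,4} | prev {1,2,4} | push {}
  [9] u=4 | in {0,1,4} | out {0,1,2,3,4} | ==

Converged values:
  [0] {0,1,2}
  [1] {0,1,4}
  [2] {0,1,4}
  [3] {1,2,3,4}
  [4] {0,1,2,3,4}
  [5] {0,1,4}

yes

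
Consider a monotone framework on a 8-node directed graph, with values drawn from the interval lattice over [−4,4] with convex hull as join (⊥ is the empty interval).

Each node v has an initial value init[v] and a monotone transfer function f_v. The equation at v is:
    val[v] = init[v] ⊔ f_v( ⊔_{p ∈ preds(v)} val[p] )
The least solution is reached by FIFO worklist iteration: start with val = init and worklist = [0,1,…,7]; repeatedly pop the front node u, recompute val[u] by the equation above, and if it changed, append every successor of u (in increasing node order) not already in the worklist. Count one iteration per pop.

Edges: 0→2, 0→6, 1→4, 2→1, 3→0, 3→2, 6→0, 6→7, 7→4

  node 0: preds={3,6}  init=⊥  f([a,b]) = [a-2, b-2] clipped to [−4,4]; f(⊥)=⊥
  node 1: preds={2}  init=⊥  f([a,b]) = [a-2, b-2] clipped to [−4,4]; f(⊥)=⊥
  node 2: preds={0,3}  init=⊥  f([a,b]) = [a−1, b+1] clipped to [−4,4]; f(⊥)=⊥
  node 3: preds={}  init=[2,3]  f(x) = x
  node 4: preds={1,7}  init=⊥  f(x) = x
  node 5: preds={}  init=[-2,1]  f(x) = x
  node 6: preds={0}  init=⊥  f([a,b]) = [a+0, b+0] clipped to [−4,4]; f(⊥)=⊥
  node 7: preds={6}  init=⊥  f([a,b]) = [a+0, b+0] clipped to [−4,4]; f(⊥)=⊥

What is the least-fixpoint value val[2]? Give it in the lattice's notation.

[-4,4]

Trace (23 dequeues):
  [1] u=0 | in [2,3] | out [0,1] | prev ⊥ | push {}
  [2] u=1 | in ⊥ | out ⊥ | ==
  [3] u=2 | in [0,3] | out [-1,4] | prev ⊥ | push {1}
  [4] u=3 | in ⊥ | out [2,3] | ==
  [5] u=4 | in ⊥ | out ⊥ | ==
  [6] u=5 | in ⊥ | out [-2,1] | ==
  [7] u=6 | in [0,1] | out [0,1] | prev ⊥ | push {0}
  [8] u=7 | in [0,1] | out [0,1] | prev ⊥ | push {4}
  [9] u=1 | in [-1,4] | out [-3,2] | prev ⊥ | push {}
  [10] u=0 | in [0,3] | out [-2,1] | prev [0,1] | push {2,6}
  [11] u=4 | in [-3,2] | out [-3,2] | prev ⊥ | push {}
  [12] u=2 | in [-2,3] | out [-3,4] | prev [-1,4] | push {1}
  [13] u=6 | in [-2,1] | out [-2,1] | prev [0,1] | push {0,7}
  [14] u=1 | in [-3,4] | out [-4,2] | prev [-3,2] | push {4}
  [15] u=0 | in [-2,3] | out [-4,1] | prev [-2,1] | push {2,6}
  [16] u=7 | in [-2,1] | out [-2,1] | prev [0,1] | push {}
  [17] u=4 | in [-4,2] | out [-4,2] | prev [-3,2] | push {}
  [18] u=2 | in [-4,3] | out [-4,4] | prev [-3,4] | push {1}
  [19] u=6 | in [-4,1] | out [-4,1] | prev [-2,1] | push {0,7}
  [20] u=1 | in [-4,4] | out [-4,2] | ==
  [21] u=0 | in [-4,3] | out [-4,1] | ==
  [22] u=7 | in [-4,1] | out [-4,1] | prev [-2,1] | push {4}
  [23] u=4 | in [-4,2] | out [-4,2] | ==

Converged values:
  [0] [-4,1]
  [1] [-4,2]
  [2] [-4,4]
  [3] [2,3]
  [4] [-4,2]
  [5] [-2,1]
  [6] [-4,1]
  [7] [-4,1]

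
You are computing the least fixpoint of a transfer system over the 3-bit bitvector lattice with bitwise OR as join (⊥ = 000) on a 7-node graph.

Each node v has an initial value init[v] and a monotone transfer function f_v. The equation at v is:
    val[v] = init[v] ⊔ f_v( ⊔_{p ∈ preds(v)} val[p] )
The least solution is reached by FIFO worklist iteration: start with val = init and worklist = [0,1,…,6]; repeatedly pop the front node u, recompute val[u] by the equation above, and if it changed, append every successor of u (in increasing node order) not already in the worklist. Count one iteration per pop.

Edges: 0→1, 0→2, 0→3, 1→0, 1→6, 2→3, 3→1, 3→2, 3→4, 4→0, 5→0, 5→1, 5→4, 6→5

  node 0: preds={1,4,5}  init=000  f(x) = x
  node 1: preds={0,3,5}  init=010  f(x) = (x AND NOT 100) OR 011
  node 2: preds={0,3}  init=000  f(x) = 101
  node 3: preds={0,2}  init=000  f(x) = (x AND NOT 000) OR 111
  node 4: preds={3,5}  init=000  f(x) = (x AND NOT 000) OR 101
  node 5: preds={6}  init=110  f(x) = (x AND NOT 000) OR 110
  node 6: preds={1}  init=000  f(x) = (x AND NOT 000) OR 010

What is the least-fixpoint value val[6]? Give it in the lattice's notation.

011

Trace (15 dequeues):
  [1] u=0 | in 110 | out 110 | prev 000 | push {}
  [2] u=1 | in 110 | out 011 | prev 010 | push {0}
  [3] u=2 | in 110 | out 101 | prev 000 | push {}
  [4] u=3 | in 111 | out 111 | prev 000 | push {1,2}
  [5] u=4 | in 111 | out 111 | prev 000 | push {}
  [6] u=5 | in 000 | out 110 | ==
  [7] u=6 | in 011 | out 011 | prev 000 | push {5}
  [8] u=0 | in 111 | out 111 | prev 110 | push {3}
  [9] u=1 | in 111 | out 011 | ==
  [10] u=2 | in 111 | out 101 | ==
  [11] u=5 | in 011 | out 111 | prev 110 | push {0,1,4}
  [12] u=3 | in 111 | out 111 | ==
  [13] u=0 | in 111 | out 111 | ==
  [14] u=1 | in 111 | out 011 | ==
  [15] u=4 | in 111 | out 111 | ==

Converged values:
  [0] 111
  [1] 011
  [2] 101
  [3] 111
  [4] 111
  [5] 111
  [6] 011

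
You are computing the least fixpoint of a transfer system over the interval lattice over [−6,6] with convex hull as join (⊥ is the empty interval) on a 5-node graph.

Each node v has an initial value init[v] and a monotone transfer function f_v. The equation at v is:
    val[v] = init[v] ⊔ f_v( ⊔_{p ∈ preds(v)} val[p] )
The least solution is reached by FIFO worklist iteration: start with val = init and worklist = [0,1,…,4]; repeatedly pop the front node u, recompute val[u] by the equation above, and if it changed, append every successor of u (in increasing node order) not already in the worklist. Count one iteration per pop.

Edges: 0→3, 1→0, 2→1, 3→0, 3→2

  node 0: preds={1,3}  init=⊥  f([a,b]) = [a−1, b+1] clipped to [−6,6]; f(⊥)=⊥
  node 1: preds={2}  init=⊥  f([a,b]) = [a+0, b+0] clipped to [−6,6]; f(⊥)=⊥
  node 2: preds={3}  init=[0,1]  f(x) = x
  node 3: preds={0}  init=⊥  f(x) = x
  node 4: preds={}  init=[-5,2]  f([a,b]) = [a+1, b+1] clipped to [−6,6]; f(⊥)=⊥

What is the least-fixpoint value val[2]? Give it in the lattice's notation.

[-6,6]

Worklist (31 pops):
  #1 pop 0: in=⊥ → ⊥ (no change)
  #2 pop 1: in=[0,1] → [0,1] (was ⊥); enqueue [0]
  #3 pop 2: in=⊥ → [0,1] (no change)
  #4 pop 3: in=⊥ → ⊥ (no change)
  #5 pop 4: in=⊥ → [-5,2] (no change)
  #6 pop 0: in=[0,1] → [-1,2] (was ⊥); enqueue [3]
  #7 pop 3: in=[-1,2] → [-1,2] (was ⊥); enqueue [0,2]
  #8 pop 0: in=[-1,2] → [-2,3] (was [-1,2]); enqueue [3]
  #9 pop 2: in=[-1,2] → [-1,2] (was [0,1]); enqueue [1]
  #10 pop 3: in=[-2,3] → [-2,3] (was [-1,2]); enqueue [0,2]
  #11 pop 1: in=[-1,2] → [-1,2] (was [0,1]); enqueue []
  #12 pop 0: in=[-2,3] → [-3,4] (was [-2,3]); enqueue [3]
  #13 pop 2: in=[-2,3] → [-2,3] (was [-1,2]); enqueue [1]
  #14 pop 3: in=[-3,4] → [-3,4] (was [-2,3]); enqueue [0,2]
  #15 pop 1: in=[-2,3] → [-2,3] (was [-1,2]); enqueue []
  #16 pop 0: in=[-3,4] → [-4,5] (was [-3,4]); enqueue [3]
  #17 pop 2: in=[-3,4] → [-3,4] (was [-2,3]); enqueue [1]
  #18 pop 3: in=[-4,5] → [-4,5] (was [-3,4]); enqueue [0,2]
  #19 pop 1: in=[-3,4] → [-3,4] (was [-2,3]); enqueue []
  #20 pop 0: in=[-4,5] → [-5,6] (was [-4,5]); enqueue [3]
  #21 pop 2: in=[-4,5] → [-4,5] (was [-3,4]); enqueue [1]
  #22 pop 3: in=[-5,6] → [-5,6] (was [-4,5]); enqueue [0,2]
  #23 pop 1: in=[-4,5] → [-4,5] (was [-3,4]); enqueue []
  #24 pop 0: in=[-5,6] → [-6,6] (was [-5,6]); enqueue [3]
  #25 pop 2: in=[-5,6] → [-5,6] (was [-4,5]); enqueue [1]
  #26 pop 3: in=[-6,6] → [-6,6] (was [-5,6]); enqueue [0,2]
  #27 pop 1: in=[-5,6] → [-5,6] (was [-4,5]); enqueue []
  #28 pop 0: in=[-6,6] → [-6,6] (no change)
  #29 pop 2: in=[-6,6] → [-6,6] (was [-5,6]); enqueue [1]
  #30 pop 1: in=[-6,6] → [-6,6] (was [-5,6]); enqueue [0]
  #31 pop 0: in=[-6,6] → [-6,6] (no change)

Fixpoint:
  val[0] = [-6,6]
  val[1] = [-6,6]
  val[2] = [-6,6]
  val[3] = [-6,6]
  val[4] = [-5,2]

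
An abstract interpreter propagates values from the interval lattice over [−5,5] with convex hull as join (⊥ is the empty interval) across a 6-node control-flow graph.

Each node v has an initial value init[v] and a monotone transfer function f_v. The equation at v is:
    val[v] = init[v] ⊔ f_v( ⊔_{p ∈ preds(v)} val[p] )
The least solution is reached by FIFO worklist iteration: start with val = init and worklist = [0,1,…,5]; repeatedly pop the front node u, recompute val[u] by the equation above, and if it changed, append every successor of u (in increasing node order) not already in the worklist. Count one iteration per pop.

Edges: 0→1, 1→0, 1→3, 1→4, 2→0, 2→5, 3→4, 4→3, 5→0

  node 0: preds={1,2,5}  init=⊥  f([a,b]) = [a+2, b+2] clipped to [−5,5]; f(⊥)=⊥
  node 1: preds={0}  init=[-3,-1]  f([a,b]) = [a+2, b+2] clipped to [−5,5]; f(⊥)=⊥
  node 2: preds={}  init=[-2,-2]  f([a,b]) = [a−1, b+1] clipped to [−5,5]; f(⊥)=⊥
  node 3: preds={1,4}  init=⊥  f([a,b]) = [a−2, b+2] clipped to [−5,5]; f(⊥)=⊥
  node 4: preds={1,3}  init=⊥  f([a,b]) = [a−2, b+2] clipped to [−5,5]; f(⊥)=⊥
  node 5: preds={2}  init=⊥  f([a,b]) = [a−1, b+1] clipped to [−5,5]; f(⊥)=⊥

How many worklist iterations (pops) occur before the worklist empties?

12

Trace (12 dequeues):
  [1] u=0 | in [-3,-1] | out [-1,1] | prev ⊥ | push {}
  [2] u=1 | in [-1,1] | out [-3,3] | prev [-3,-1] | push {0}
  [3] u=2 | in ⊥ | out [-2,-2] | ==
  [4] u=3 | in [-3,3] | out [-5,5] | prev ⊥ | push {}
  [5] u=4 | in [-5,5] | out [-5,5] | prev ⊥ | push {3}
  [6] u=5 | in [-2,-2] | out [-3,-1] | prev ⊥ | push {}
  [7] u=0 | in [-3,3] | out [-1,5] | prev [-1,1] | push {1}
  [8] u=3 | in [-5,5] | out [-5,5] | ==
  [9] u=1 | in [-1,5] | out [-3,5] | prev [-3,3] | push {0,3,4}
  [10] u=0 | in [-3,5] | out [-1,5] | ==
  [11] u=3 | in [-5,5] | out [-5,5] | ==
  [12] u=4 | in [-5,5] | out [-5,5] | ==

Converged values:
  [0] [-1,5]
  [1] [-3,5]
  [2] [-2,-2]
  [3] [-5,5]
  [4] [-5,5]
  [5] [-3,-1]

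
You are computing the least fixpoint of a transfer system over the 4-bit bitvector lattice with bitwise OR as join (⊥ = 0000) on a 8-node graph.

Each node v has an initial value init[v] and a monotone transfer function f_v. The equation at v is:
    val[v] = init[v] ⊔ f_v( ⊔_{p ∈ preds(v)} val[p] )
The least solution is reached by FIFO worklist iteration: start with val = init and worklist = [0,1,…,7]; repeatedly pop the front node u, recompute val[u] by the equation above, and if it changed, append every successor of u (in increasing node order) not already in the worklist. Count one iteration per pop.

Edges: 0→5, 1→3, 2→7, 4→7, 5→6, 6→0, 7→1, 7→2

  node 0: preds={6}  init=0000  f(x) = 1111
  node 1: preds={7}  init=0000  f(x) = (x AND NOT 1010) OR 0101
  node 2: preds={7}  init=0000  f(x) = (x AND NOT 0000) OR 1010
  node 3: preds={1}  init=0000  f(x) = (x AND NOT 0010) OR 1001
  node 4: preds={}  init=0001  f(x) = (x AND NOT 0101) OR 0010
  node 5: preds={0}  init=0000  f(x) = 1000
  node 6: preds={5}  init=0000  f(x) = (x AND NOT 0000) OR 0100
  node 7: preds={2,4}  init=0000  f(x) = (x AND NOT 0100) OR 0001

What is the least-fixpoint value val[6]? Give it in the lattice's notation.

Iteration log — 12 steps:
  step 1. node 0  ⊔preds=0000  new=1111  old=0000  +wl: 
  step 2. node 1  ⊔preds=0000  new=0101  old=0000  +wl: 
  step 3. node 2  ⊔preds=0000  new=1010  old=0000  +wl: 
  step 4. node 3  ⊔preds=0101  new=1101  old=0000  +wl: 
  step 5. node 4  ⊔preds=0000  new=0011  old=0001  +wl: 
  step 6. node 5  ⊔preds=1111  new=1000  old=0000  +wl: 
  step 7. node 6  ⊔preds=1000  new=1100  old=0000  +wl: 0
  step 8. node 7  ⊔preds=1011  new=1011  old=0000  +wl: 1,2
  step 9. node 0  ⊔preds=1100  new=1111  stable
  step 10. node 1  ⊔preds=1011  new=0101  stable
  step 11. node 2  ⊔preds=1011  new=1011  old=1010  +wl: 7
  step 12. node 7  ⊔preds=1011  new=1011  stable

Least fixpoint reached:
  node 0: 1111
  node 1: 0101
  node 2: 1011
  node 3: 1101
  node 4: 0011
  node 5: 1000
  node 6: 1100
  node 7: 1011

1100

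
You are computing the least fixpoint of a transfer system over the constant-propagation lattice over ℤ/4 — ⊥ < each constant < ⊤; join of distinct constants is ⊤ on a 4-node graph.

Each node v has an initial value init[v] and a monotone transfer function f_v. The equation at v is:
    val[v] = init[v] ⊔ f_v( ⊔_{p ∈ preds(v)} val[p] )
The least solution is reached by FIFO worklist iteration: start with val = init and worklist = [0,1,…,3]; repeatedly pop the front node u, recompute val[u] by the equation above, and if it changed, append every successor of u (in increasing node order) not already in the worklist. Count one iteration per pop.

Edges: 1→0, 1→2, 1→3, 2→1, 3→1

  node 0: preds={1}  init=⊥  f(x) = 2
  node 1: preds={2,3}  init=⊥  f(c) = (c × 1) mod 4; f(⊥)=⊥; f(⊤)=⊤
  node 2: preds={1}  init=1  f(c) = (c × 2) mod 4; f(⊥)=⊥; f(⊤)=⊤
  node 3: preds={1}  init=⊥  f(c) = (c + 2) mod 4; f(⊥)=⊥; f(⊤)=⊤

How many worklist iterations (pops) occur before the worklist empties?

10

Worklist (10 pops):
  #1 pop 0: in=⊥ → 2 (was ⊥); enqueue []
  #2 pop 1: in=1 → 1 (was ⊥); enqueue [0]
  #3 pop 2: in=1 → ⊤ (was 1); enqueue [1]
  #4 pop 3: in=1 → 3 (was ⊥); enqueue []
  #5 pop 0: in=1 → 2 (no change)
  #6 pop 1: in=⊤ → ⊤ (was 1); enqueue [0,2,3]
  #7 pop 0: in=⊤ → 2 (no change)
  #8 pop 2: in=⊤ → ⊤ (no change)
  #9 pop 3: in=⊤ → ⊤ (was 3); enqueue [1]
  #10 pop 1: in=⊤ → ⊤ (no change)

Fixpoint:
  val[0] = 2
  val[1] = ⊤
  val[2] = ⊤
  val[3] = ⊤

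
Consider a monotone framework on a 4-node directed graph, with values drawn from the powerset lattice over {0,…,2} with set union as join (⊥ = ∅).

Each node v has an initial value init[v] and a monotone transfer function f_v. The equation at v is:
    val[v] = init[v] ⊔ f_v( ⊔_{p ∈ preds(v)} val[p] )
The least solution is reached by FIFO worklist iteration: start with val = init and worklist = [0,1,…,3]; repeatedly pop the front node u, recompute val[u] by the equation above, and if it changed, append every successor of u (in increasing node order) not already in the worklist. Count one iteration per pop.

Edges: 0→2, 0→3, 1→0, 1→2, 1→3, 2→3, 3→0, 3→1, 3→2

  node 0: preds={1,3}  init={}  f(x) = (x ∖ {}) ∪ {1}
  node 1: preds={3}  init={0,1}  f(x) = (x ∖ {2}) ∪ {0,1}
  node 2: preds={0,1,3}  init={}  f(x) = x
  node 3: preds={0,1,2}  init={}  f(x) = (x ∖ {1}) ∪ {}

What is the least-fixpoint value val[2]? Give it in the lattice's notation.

{0,1}

Worklist (7 pops):
  #1 pop 0: in={0,1} → {0,1} (was {}); enqueue []
  #2 pop 1: in={} → {0,1} (no change)
  #3 pop 2: in={0,1} → {0,1} (was {}); enqueue []
  #4 pop 3: in={0,1} → {0} (was {}); enqueue [0,1,2]
  #5 pop 0: in={0,1} → {0,1} (no change)
  #6 pop 1: in={0} → {0,1} (no change)
  #7 pop 2: in={0,1} → {0,1} (no change)

Fixpoint:
  val[0] = {0,1}
  val[1] = {0,1}
  val[2] = {0,1}
  val[3] = {0}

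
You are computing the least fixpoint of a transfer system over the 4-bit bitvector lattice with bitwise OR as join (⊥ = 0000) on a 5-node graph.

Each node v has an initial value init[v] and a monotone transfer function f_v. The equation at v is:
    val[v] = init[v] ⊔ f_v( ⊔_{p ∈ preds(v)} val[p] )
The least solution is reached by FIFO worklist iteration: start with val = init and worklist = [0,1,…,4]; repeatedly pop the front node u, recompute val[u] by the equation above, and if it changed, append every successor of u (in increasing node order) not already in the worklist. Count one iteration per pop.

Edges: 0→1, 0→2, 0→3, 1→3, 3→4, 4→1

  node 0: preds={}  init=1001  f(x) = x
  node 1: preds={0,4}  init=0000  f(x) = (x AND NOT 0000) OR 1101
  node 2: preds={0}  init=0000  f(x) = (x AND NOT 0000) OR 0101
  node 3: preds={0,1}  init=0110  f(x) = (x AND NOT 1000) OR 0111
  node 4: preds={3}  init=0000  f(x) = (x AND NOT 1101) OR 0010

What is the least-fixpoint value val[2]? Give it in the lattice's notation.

Worklist (7 pops):
  #1 pop 0: in=0000 → 1001 (no change)
  #2 pop 1: in=1001 → 1101 (was 0000); enqueue []
  #3 pop 2: in=1001 → 1101 (was 0000); enqueue []
  #4 pop 3: in=1101 → 0111 (was 0110); enqueue []
  #5 pop 4: in=0111 → 0010 (was 0000); enqueue [1]
  #6 pop 1: in=1011 → 1111 (was 1101); enqueue [3]
  #7 pop 3: in=1111 → 0111 (no change)

Fixpoint:
  val[0] = 1001
  val[1] = 1111
  val[2] = 1101
  val[3] = 0111
  val[4] = 0010

1101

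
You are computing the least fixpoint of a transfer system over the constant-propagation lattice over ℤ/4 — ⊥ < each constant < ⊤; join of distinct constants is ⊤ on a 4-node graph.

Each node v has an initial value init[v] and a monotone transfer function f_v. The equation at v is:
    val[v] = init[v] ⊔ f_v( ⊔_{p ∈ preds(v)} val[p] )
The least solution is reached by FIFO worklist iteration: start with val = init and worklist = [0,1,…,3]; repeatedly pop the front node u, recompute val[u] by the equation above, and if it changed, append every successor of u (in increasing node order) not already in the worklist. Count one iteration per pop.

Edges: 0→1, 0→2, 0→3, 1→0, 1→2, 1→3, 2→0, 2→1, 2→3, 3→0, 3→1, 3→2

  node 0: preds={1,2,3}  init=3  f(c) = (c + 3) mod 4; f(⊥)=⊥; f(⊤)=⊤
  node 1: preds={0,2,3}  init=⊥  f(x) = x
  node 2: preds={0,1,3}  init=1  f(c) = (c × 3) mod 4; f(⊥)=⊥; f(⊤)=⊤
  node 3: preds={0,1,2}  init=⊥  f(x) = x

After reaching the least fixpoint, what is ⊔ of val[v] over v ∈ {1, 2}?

⊤

Trace (7 dequeues):
  [1] u=0 | in 1 | out ⊤ | prev 3 | push {}
  [2] u=1 | in ⊤ | out ⊤ | prev ⊥ | push {0}
  [3] u=2 | in ⊤ | out ⊤ | prev 1 | push {1}
  [4] u=3 | in ⊤ | out ⊤ | prev ⊥ | push {2}
  [5] u=0 | in ⊤ | out ⊤ | ==
  [6] u=1 | in ⊤ | out ⊤ | ==
  [7] u=2 | in ⊤ | out ⊤ | ==

Converged values:
  [0] ⊤
  [1] ⊤
  [2] ⊤
  [3] ⊤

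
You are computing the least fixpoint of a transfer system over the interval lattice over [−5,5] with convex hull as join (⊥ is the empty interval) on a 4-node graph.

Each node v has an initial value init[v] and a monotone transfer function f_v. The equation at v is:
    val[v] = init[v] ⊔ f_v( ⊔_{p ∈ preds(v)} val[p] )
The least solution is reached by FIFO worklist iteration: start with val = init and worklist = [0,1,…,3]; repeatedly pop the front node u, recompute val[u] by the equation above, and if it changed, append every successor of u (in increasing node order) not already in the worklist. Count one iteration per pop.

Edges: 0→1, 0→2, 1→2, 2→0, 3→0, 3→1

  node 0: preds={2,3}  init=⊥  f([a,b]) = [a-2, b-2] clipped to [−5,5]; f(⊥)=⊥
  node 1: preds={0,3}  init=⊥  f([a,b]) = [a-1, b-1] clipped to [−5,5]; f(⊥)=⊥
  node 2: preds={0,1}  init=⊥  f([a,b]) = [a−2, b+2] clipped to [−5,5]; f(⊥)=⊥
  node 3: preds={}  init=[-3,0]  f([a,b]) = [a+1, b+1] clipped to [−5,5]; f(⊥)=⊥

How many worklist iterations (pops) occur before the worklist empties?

7

Iteration log — 7 steps:
  step 1. node 0  ⊔preds=[-3,0]  new=[-5,-2]  old=⊥  +wl: 
  step 2. node 1  ⊔preds=[-5,0]  new=[-5,-1]  old=⊥  +wl: 
  step 3. node 2  ⊔preds=[-5,-1]  new=[-5,1]  old=⊥  +wl: 0
  step 4. node 3  ⊔preds=⊥  new=[-3,0]  stable
  step 5. node 0  ⊔preds=[-5,1]  new=[-5,-1]  old=[-5,-2]  +wl: 1,2
  step 6. node 1  ⊔preds=[-5,0]  new=[-5,-1]  stable
  step 7. node 2  ⊔preds=[-5,-1]  new=[-5,1]  stable

Least fixpoint reached:
  node 0: [-5,-1]
  node 1: [-5,-1]
  node 2: [-5,1]
  node 3: [-3,0]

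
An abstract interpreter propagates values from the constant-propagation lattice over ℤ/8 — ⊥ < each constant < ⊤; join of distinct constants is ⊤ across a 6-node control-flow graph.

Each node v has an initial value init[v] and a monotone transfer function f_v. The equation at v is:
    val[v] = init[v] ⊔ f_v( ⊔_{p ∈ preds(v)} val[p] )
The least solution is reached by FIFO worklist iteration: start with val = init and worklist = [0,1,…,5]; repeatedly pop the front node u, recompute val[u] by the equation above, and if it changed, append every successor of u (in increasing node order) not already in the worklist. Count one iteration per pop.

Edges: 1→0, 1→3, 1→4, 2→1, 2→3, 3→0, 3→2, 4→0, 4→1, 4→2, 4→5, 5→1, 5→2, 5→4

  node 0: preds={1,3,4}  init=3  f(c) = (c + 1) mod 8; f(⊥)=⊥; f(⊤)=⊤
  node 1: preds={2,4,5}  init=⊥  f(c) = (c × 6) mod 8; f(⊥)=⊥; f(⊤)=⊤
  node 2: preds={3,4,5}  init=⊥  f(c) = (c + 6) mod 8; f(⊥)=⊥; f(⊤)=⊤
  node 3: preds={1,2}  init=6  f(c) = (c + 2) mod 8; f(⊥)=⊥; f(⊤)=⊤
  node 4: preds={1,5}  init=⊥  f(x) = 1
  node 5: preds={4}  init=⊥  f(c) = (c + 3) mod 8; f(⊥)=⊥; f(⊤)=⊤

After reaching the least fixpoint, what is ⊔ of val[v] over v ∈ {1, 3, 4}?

⊤

Iteration log — 14 steps:
  step 1. node 0  ⊔preds=6  new=⊤  old=3  +wl: 
  step 2. node 1  ⊔preds=⊥  new=⊥  stable
  step 3. node 2  ⊔preds=6  new=4  old=⊥  +wl: 1
  step 4. node 3  ⊔preds=4  new=6  stable
  step 5. node 4  ⊔preds=⊥  new=1  old=⊥  +wl: 0,2
  step 6. node 5  ⊔preds=1  new=4  old=⊥  +wl: 4
  step 7. node 1  ⊔preds=⊤  new=⊤  old=⊥  +wl: 3
  step 8. node 0  ⊔preds=⊤  new=⊤  stable
  step 9. node 2  ⊔preds=⊤  new=⊤  old=4  +wl: 1
  step 10. node 4  ⊔preds=⊤  new=1  stable
  step 11. node 3  ⊔preds=⊤  new=⊤  old=6  +wl: 0,2
  step 12. node 1  ⊔preds=⊤  new=⊤  stable
  step 13. node 0  ⊔preds=⊤  new=⊤  stable
  step 14. node 2  ⊔preds=⊤  new=⊤  stable

Least fixpoint reached:
  node 0: ⊤
  node 1: ⊤
  node 2: ⊤
  node 3: ⊤
  node 4: 1
  node 5: 4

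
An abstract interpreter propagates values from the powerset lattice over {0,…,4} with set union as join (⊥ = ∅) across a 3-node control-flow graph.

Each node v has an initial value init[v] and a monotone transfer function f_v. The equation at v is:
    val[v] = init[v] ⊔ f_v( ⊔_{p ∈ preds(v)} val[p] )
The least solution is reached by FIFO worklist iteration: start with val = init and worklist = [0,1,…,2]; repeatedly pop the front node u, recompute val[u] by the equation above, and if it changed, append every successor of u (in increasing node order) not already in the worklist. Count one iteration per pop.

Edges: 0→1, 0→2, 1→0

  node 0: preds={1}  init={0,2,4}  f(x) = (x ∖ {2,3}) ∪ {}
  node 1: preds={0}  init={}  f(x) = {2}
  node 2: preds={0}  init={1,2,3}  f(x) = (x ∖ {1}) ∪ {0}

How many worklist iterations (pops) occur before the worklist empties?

4

Trace (4 dequeues):
  [1] u=0 | in {} | out {0,2,4} | ==
  [2] u=1 | in {0,2,4} | out {2} | prev {} | push {0}
  [3] u=2 | in {0,2,4} | out {0,1,2,3,4} | prev {1,2,3} | push {}
  [4] u=0 | in {2} | out {0,2,4} | ==

Converged values:
  [0] {0,2,4}
  [1] {2}
  [2] {0,1,2,3,4}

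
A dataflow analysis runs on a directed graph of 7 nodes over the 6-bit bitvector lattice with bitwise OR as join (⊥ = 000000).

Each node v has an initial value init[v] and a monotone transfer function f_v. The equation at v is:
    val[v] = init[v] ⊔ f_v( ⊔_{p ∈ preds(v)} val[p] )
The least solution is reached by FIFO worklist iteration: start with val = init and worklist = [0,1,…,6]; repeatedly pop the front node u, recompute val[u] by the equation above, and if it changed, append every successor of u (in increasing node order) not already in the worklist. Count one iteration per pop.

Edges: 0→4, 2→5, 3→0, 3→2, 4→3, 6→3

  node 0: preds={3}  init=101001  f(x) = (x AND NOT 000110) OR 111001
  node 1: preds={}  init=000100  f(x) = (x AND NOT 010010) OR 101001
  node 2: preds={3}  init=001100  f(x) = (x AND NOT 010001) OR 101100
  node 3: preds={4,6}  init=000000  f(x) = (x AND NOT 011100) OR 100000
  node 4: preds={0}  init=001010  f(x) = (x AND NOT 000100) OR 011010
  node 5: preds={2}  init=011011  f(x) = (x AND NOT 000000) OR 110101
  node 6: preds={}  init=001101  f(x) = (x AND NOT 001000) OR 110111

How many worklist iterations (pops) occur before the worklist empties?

11

Worklist (11 pops):
  #1 pop 0: in=000000 → 111001 (was 101001); enqueue []
  #2 pop 1: in=000000 → 101101 (was 000100); enqueue []
  #3 pop 2: in=000000 → 101100 (was 001100); enqueue []
  #4 pop 3: in=001111 → 100011 (was 000000); enqueue [0,2]
  #5 pop 4: in=111001 → 111011 (was 001010); enqueue [3]
  #6 pop 5: in=101100 → 111111 (was 011011); enqueue []
  #7 pop 6: in=000000 → 111111 (was 001101); enqueue []
  #8 pop 0: in=100011 → 111001 (no change)
  #9 pop 2: in=100011 → 101110 (was 101100); enqueue [5]
  #10 pop 3: in=111111 → 100011 (no change)
  #11 pop 5: in=101110 → 111111 (no change)

Fixpoint:
  val[0] = 111001
  val[1] = 101101
  val[2] = 101110
  val[3] = 100011
  val[4] = 111011
  val[5] = 111111
  val[6] = 111111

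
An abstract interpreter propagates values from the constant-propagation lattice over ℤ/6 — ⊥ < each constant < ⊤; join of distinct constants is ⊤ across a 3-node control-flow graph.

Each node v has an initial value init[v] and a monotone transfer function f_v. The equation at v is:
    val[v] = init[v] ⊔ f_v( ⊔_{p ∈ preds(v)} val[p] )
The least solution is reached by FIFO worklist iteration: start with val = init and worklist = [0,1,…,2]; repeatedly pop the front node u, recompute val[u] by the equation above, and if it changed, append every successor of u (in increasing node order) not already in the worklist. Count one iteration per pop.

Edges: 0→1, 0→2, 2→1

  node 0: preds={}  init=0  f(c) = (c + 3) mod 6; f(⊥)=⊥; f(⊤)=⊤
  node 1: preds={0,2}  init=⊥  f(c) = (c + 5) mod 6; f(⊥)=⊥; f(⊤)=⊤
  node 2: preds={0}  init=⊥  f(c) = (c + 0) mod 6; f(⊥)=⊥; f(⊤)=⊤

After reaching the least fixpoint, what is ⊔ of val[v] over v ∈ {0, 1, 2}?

Iteration log — 4 steps:
  step 1. node 0  ⊔preds=⊥  new=0  stable
  step 2. node 1  ⊔preds=0  new=5  old=⊥  +wl: 
  step 3. node 2  ⊔preds=0  new=0  old=⊥  +wl: 1
  step 4. node 1  ⊔preds=0  new=5  stable

Least fixpoint reached:
  node 0: 0
  node 1: 5
  node 2: 0

⊤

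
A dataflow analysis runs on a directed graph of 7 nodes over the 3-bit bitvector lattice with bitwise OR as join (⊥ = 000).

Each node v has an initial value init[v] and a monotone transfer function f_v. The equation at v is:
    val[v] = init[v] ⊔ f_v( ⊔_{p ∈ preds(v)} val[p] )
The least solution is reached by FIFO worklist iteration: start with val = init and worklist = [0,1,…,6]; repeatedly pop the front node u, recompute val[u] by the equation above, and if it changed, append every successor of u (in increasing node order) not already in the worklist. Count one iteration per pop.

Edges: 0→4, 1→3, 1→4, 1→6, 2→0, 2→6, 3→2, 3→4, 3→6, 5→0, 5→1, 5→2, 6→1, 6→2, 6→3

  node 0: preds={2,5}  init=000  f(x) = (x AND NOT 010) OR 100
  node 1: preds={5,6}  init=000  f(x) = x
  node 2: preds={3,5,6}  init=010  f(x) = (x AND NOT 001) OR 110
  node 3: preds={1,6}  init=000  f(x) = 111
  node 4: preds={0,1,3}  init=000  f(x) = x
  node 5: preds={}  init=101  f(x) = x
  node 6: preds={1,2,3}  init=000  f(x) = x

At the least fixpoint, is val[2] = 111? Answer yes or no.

Iteration log — 13 steps:
  step 1. node 0  ⊔preds=111  new=101  old=000  +wl: 
  step 2. node 1  ⊔preds=101  new=101  old=000  +wl: 
  step 3. node 2  ⊔preds=101  new=110  old=010  +wl: 0
  step 4. node 3  ⊔preds=101  new=111  old=000  +wl: 2
  step 5. node 4  ⊔preds=111  new=111  old=000  +wl: 
  step 6. node 5  ⊔preds=000  new=101  stable
  step 7. node 6  ⊔preds=111  new=111  old=000  +wl: 1,3
  step 8. node 0  ⊔preds=111  new=101  stable
  step 9. node 2  ⊔preds=111  new=110  stable
  step 10. node 1  ⊔preds=111  new=111  old=101  +wl: 4,6
  step 11. node 3  ⊔preds=111  new=111  stable
  step 12. node 4  ⊔preds=111  new=111  stable
  step 13. node 6  ⊔preds=111  new=111  stable

Least fixpoint reached:
  node 0: 101
  node 1: 111
  node 2: 110
  node 3: 111
  node 4: 111
  node 5: 101
  node 6: 111

no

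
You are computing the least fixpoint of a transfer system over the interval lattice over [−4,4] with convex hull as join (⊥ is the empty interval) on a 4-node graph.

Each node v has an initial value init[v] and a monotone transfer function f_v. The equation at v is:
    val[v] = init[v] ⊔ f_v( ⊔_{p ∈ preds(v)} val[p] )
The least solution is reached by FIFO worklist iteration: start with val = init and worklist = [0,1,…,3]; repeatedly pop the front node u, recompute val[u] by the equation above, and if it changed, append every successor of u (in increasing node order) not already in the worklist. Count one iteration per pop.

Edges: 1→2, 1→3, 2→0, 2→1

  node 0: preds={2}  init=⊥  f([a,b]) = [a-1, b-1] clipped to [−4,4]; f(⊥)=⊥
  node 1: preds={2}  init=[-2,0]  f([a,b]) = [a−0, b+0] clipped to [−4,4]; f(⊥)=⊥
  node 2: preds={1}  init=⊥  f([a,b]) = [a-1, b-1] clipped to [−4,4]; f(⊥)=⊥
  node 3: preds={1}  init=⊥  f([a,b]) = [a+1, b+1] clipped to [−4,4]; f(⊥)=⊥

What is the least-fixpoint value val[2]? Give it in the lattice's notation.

Worklist (12 pops):
  #1 pop 0: in=⊥ → ⊥ (no change)
  #2 pop 1: in=⊥ → [-2,0] (no change)
  #3 pop 2: in=[-2,0] → [-3,-1] (was ⊥); enqueue [0,1]
  #4 pop 3: in=[-2,0] → [-1,1] (was ⊥); enqueue []
  #5 pop 0: in=[-3,-1] → [-4,-2] (was ⊥); enqueue []
  #6 pop 1: in=[-3,-1] → [-3,0] (was [-2,0]); enqueue [2,3]
  #7 pop 2: in=[-3,0] → [-4,-1] (was [-3,-1]); enqueue [0,1]
  #8 pop 3: in=[-3,0] → [-2,1] (was [-1,1]); enqueue []
  #9 pop 0: in=[-4,-1] → [-4,-2] (no change)
  #10 pop 1: in=[-4,-1] → [-4,0] (was [-3,0]); enqueue [2,3]
  #11 pop 2: in=[-4,0] → [-4,-1] (no change)
  #12 pop 3: in=[-4,0] → [-3,1] (was [-2,1]); enqueue []

Fixpoint:
  val[0] = [-4,-2]
  val[1] = [-4,0]
  val[2] = [-4,-1]
  val[3] = [-3,1]

[-4,-1]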